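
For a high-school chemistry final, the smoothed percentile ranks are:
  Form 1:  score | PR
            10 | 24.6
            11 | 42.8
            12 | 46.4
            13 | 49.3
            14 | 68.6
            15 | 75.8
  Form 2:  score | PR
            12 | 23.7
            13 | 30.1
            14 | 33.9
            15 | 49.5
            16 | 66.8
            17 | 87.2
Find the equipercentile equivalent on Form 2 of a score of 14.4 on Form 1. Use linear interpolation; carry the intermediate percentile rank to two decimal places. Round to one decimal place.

16.2

PR of 14.4 on Form 1: 68.6 + (14.4 − 14)/(15 − 14) × (75.8 − 68.6) = 71.48
On Form 2, PR 71.48 falls between score 16 (PR 66.8) and 17 (PR 87.2).
Interpolate: 16 + (71.48 − 66.8)/(87.2 − 66.8) × (17 − 16) = 16.2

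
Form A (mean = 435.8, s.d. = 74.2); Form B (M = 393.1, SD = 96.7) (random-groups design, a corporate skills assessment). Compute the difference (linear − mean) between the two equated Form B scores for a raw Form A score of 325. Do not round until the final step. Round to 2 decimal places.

-33.60

Mean-equated: 325 + (393.1 − 435.8) = 282.30
Linear-equated: (96.7/74.2)(325 − 435.8) + 393.1 = 248.702
Difference = 248.702 − 282.30 = -33.60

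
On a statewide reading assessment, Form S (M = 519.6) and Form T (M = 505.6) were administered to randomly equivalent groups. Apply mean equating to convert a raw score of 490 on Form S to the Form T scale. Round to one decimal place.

476.0

Mean equating: y = x + (M_Y − M_X) = 490 + (505.6 − 519.6) = 476.0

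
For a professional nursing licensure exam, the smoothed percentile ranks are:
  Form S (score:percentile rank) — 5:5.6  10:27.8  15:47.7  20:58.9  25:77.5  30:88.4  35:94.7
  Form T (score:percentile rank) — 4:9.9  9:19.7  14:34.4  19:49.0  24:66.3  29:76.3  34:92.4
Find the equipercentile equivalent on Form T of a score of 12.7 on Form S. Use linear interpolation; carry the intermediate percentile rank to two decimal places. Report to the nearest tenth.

PR of 12.7 on Form S: 27.8 + (12.7 − 10)/(15 − 10) × (47.7 − 27.8) = 38.55
On Form T, PR 38.55 falls between score 14 (PR 34.4) and 19 (PR 49.0).
Interpolate: 14 + (38.55 − 34.4)/(49.0 − 34.4) × (19 − 14) = 15.4

15.4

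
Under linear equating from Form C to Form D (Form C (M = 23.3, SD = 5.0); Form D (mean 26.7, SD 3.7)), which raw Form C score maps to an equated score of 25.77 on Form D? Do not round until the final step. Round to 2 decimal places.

Invert y = (SD_Y/SD_X)(x − M_X) + M_Y:
x = (SD_X/SD_Y)(y − M_Y) + M_X = (5.0/3.7)(25.77 − 26.7) + 23.3
x = 1.351351 × -0.930 + 23.3 = 22.04

22.04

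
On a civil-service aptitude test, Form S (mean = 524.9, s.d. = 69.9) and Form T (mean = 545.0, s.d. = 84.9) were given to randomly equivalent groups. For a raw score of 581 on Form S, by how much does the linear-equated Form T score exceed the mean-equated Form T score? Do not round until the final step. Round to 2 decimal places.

12.04

Mean-equated: 581 + (545.0 − 524.9) = 601.10
Linear-equated: (84.9/69.9)(581 − 524.9) + 545.0 = 613.139
Difference = 613.139 − 601.10 = 12.04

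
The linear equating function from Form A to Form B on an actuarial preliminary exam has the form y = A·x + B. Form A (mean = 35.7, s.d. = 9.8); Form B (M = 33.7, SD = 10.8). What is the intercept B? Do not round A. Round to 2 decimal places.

-5.64

A = SD_Y / SD_X = 10.8 / 9.8 = 1.102041
B = M_Y − A·M_X = 33.7 − 1.102041 × 35.7 = -5.64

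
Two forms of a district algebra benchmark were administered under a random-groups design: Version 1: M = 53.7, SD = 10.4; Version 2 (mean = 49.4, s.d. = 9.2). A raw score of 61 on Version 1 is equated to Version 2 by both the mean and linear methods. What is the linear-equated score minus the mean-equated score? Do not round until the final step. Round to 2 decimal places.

-0.84

Mean-equated: 61 + (49.4 − 53.7) = 56.70
Linear-equated: (9.2/10.4)(61 − 53.7) + 49.4 = 55.858
Difference = 55.858 − 56.70 = -0.84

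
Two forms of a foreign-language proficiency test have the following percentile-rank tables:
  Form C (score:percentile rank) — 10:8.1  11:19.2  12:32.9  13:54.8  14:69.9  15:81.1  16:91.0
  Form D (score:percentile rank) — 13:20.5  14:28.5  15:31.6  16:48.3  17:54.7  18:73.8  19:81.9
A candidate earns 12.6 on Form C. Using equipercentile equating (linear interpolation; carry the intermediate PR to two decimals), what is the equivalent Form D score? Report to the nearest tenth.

PR of 12.6 on Form C: 32.9 + (12.6 − 12)/(13 − 12) × (54.8 − 32.9) = 46.04
On Form D, PR 46.04 falls between score 15 (PR 31.6) and 16 (PR 48.3).
Interpolate: 15 + (46.04 − 31.6)/(48.3 − 31.6) × (16 − 15) = 15.9

15.9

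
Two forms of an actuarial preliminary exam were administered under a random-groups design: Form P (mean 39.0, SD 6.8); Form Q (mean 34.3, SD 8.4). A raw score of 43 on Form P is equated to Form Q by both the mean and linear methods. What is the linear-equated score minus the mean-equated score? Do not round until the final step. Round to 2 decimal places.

Mean-equated: 43 + (34.3 − 39.0) = 38.30
Linear-equated: (8.4/6.8)(43 − 39.0) + 34.3 = 39.241
Difference = 39.241 − 38.30 = 0.94

0.94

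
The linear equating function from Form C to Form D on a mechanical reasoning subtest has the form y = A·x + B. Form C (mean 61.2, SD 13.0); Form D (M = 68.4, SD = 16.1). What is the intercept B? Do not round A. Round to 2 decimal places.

-7.39

A = SD_Y / SD_X = 16.1 / 13.0 = 1.238462
B = M_Y − A·M_X = 68.4 − 1.238462 × 61.2 = -7.39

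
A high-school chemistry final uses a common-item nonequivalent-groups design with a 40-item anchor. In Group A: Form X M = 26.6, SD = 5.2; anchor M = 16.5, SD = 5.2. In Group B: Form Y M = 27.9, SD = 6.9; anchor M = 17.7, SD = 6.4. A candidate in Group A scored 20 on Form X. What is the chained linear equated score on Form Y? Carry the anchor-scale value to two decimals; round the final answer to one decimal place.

19.5

Form X → anchor (Group A): v = (5.2/5.2)(20 − 26.6) + 16.5 = 9.90
anchor → Form Y (Group B): y = (6.9/6.4)(9.90 − 17.7) + 27.9 = 19.5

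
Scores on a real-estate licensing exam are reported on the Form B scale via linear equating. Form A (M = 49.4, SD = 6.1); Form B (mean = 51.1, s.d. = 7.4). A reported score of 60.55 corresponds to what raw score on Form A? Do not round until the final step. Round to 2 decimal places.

57.19

Invert y = (SD_Y/SD_X)(x − M_X) + M_Y:
x = (SD_X/SD_Y)(y − M_Y) + M_X = (6.1/7.4)(60.55 − 51.1) + 49.4
x = 0.824324 × 9.450 + 49.4 = 57.19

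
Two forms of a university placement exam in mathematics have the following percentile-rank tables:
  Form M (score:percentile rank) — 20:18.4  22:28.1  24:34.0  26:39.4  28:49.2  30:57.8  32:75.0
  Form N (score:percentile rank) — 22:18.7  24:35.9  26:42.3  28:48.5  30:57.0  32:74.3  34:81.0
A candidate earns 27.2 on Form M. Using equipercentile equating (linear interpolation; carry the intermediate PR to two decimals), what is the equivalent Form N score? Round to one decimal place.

27.0

PR of 27.2 on Form M: 39.4 + (27.2 − 26)/(28 − 26) × (49.2 − 39.4) = 45.28
On Form N, PR 45.28 falls between score 26 (PR 42.3) and 28 (PR 48.5).
Interpolate: 26 + (45.28 − 42.3)/(48.5 − 42.3) × (28 − 26) = 27.0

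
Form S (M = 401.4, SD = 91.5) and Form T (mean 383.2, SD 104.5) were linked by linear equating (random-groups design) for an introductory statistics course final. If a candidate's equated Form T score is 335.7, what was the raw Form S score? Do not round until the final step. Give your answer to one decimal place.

Invert y = (SD_Y/SD_X)(x − M_X) + M_Y:
x = (SD_X/SD_Y)(y − M_Y) + M_X = (91.5/104.5)(335.7 − 383.2) + 401.4
x = 0.875598 × -47.500 + 401.4 = 359.8

359.8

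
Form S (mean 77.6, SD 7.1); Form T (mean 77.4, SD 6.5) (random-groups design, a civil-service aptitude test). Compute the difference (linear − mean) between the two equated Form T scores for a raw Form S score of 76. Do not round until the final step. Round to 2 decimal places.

0.14

Mean-equated: 76 + (77.4 − 77.6) = 75.80
Linear-equated: (6.5/7.1)(76 − 77.6) + 77.4 = 75.935
Difference = 75.935 − 75.80 = 0.14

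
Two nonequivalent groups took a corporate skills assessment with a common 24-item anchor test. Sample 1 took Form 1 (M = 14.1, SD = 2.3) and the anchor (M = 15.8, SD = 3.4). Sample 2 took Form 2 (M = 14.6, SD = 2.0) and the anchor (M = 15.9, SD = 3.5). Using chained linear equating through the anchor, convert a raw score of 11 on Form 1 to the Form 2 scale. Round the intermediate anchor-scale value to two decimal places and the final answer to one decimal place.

Form 1 → anchor (Sample 1): v = (3.4/2.3)(11 − 14.1) + 15.8 = 11.22
anchor → Form 2 (Sample 2): y = (2.0/3.5)(11.22 − 15.9) + 14.6 = 11.9

11.9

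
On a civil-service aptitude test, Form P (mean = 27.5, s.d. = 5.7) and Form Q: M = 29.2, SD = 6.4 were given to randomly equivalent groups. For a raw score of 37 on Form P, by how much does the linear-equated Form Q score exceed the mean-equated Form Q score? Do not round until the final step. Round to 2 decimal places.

1.17

Mean-equated: 37 + (29.2 − 27.5) = 38.70
Linear-equated: (6.4/5.7)(37 − 27.5) + 29.2 = 39.867
Difference = 39.867 − 38.70 = 1.17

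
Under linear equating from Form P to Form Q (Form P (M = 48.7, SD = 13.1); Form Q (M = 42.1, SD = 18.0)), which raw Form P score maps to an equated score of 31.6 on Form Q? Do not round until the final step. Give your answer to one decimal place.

41.1

Invert y = (SD_Y/SD_X)(x − M_X) + M_Y:
x = (SD_X/SD_Y)(y − M_Y) + M_X = (13.1/18.0)(31.6 − 42.1) + 48.7
x = 0.727778 × -10.500 + 48.7 = 41.1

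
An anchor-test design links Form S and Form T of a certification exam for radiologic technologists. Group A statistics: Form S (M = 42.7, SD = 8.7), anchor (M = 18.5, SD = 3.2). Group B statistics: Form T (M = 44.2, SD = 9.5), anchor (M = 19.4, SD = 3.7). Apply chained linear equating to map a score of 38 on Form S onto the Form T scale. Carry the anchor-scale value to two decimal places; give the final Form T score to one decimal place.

Form S → anchor (Group A): v = (3.2/8.7)(38 − 42.7) + 18.5 = 16.77
anchor → Form T (Group B): y = (9.5/3.7)(16.77 − 19.4) + 44.2 = 37.4

37.4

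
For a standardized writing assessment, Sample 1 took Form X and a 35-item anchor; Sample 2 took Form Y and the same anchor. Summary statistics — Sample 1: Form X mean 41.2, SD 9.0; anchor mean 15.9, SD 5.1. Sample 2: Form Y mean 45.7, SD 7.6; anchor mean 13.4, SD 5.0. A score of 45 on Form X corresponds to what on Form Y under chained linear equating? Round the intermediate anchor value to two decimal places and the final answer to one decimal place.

52.8

Form X → anchor (Sample 1): v = (5.1/9.0)(45 − 41.2) + 15.9 = 18.05
anchor → Form Y (Sample 2): y = (7.6/5.0)(18.05 − 13.4) + 45.7 = 52.8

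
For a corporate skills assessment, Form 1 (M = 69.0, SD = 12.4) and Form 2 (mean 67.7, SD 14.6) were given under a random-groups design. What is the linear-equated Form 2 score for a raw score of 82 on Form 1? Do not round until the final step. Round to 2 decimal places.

Linear equating: y = (SD_Y/SD_X)(x − M_X) + M_Y
y = (14.6/12.4)(82 − 69.0) + 67.7
y = 1.177419 × 13.0 + 67.7 = 15.3065 + 67.7 = 83.01

83.01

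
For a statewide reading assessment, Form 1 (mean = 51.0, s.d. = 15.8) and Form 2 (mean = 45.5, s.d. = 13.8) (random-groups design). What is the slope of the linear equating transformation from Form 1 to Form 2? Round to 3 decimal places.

0.873

A = SD_Y / SD_X = 13.8 / 15.8 = 0.873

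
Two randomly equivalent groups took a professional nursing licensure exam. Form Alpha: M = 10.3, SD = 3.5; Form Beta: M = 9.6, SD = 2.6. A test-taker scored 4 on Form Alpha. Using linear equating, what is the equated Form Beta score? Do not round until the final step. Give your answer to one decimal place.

Linear equating: y = (SD_Y/SD_X)(x − M_X) + M_Y
y = (2.6/3.5)(4 − 10.3) + 9.6
y = 0.742857 × -6.3 + 9.6 = -4.6800 + 9.6 = 4.9

4.9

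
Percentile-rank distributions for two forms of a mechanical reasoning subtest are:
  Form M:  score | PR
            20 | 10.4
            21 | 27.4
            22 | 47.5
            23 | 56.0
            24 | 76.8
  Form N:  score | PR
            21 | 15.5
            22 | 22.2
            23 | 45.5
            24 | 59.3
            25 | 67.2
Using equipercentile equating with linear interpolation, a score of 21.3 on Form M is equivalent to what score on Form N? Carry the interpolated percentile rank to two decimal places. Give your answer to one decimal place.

PR of 21.3 on Form M: 27.4 + (21.3 − 21)/(22 − 21) × (47.5 − 27.4) = 33.43
On Form N, PR 33.43 falls between score 22 (PR 22.2) and 23 (PR 45.5).
Interpolate: 22 + (33.43 − 22.2)/(45.5 − 22.2) × (23 − 22) = 22.5

22.5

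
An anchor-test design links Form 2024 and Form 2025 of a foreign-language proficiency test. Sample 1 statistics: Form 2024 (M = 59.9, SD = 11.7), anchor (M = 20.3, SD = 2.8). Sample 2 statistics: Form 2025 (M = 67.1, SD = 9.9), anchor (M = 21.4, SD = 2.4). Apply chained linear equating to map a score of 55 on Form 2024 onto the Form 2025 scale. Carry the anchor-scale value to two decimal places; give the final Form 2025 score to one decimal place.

57.7

Form 2024 → anchor (Sample 1): v = (2.8/11.7)(55 − 59.9) + 20.3 = 19.13
anchor → Form 2025 (Sample 2): y = (9.9/2.4)(19.13 − 21.4) + 67.1 = 57.7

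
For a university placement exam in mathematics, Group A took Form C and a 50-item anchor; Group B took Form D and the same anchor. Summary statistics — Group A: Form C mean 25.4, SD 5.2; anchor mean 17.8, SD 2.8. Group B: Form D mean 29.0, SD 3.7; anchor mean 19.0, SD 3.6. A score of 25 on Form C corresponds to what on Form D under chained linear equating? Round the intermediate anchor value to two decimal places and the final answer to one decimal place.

27.5

Form C → anchor (Group A): v = (2.8/5.2)(25 − 25.4) + 17.8 = 17.58
anchor → Form D (Group B): y = (3.7/3.6)(17.58 − 19.0) + 29.0 = 27.5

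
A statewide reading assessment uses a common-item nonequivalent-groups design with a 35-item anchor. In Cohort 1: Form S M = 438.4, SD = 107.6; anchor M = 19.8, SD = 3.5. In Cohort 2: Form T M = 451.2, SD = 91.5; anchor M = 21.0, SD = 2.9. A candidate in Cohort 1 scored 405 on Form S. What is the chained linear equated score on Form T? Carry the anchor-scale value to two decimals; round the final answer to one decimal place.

378.9

Form S → anchor (Cohort 1): v = (3.5/107.6)(405 − 438.4) + 19.8 = 18.71
anchor → Form T (Cohort 2): y = (91.5/2.9)(18.71 − 21.0) + 451.2 = 378.9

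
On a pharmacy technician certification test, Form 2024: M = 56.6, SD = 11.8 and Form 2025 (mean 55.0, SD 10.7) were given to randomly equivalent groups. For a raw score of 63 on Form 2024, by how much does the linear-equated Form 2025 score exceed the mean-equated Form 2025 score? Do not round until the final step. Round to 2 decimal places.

-0.60

Mean-equated: 63 + (55.0 − 56.6) = 61.40
Linear-equated: (10.7/11.8)(63 − 56.6) + 55.0 = 60.803
Difference = 60.803 − 61.40 = -0.60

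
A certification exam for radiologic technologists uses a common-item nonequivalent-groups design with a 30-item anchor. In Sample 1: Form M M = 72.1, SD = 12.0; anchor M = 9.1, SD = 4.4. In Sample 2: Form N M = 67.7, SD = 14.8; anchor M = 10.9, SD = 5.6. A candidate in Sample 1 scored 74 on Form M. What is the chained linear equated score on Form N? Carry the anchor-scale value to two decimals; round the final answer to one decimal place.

64.8

Form M → anchor (Sample 1): v = (4.4/12.0)(74 − 72.1) + 9.1 = 9.80
anchor → Form N (Sample 2): y = (14.8/5.6)(9.80 − 10.9) + 67.7 = 64.8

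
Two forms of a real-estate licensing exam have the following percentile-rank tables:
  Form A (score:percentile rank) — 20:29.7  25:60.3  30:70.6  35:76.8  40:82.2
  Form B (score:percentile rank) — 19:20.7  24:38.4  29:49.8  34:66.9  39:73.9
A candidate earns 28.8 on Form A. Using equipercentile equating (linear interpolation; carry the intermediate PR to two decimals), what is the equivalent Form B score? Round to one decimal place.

PR of 28.8 on Form A: 60.3 + (28.8 − 25)/(30 − 25) × (70.6 − 60.3) = 68.13
On Form B, PR 68.13 falls between score 34 (PR 66.9) and 39 (PR 73.9).
Interpolate: 34 + (68.13 − 66.9)/(73.9 − 66.9) × (39 − 34) = 34.9

34.9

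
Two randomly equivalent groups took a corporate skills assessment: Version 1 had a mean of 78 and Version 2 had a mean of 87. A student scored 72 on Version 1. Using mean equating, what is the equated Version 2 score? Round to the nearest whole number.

81

Mean equating: y = x + (M_Y − M_X) = 72 + (87 − 78) = 81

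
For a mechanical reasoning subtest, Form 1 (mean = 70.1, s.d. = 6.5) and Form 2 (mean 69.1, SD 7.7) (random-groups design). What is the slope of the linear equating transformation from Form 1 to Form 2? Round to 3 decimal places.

A = SD_Y / SD_X = 7.7 / 6.5 = 1.185

1.185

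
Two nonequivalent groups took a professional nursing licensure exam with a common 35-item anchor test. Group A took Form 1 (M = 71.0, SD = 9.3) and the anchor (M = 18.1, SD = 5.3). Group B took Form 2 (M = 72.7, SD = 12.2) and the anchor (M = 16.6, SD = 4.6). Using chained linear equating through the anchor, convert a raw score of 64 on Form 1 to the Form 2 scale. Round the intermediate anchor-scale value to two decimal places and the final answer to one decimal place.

Form 1 → anchor (Group A): v = (5.3/9.3)(64 − 71.0) + 18.1 = 14.11
anchor → Form 2 (Group B): y = (12.2/4.6)(14.11 − 16.6) + 72.7 = 66.1

66.1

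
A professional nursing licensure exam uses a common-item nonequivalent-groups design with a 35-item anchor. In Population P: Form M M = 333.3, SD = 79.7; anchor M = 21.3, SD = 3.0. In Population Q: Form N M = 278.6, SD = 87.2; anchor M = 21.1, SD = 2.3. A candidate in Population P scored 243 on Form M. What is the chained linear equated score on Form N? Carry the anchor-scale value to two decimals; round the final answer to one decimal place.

Form M → anchor (Population P): v = (3.0/79.7)(243 − 333.3) + 21.3 = 17.90
anchor → Form N (Population Q): y = (87.2/2.3)(17.90 − 21.1) + 278.6 = 157.3

157.3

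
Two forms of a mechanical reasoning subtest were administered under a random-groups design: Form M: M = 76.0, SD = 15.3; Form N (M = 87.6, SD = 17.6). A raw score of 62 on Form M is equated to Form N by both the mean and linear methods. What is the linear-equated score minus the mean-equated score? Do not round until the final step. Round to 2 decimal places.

-2.10

Mean-equated: 62 + (87.6 − 76.0) = 73.60
Linear-equated: (17.6/15.3)(62 − 76.0) + 87.6 = 71.495
Difference = 71.495 − 73.60 = -2.10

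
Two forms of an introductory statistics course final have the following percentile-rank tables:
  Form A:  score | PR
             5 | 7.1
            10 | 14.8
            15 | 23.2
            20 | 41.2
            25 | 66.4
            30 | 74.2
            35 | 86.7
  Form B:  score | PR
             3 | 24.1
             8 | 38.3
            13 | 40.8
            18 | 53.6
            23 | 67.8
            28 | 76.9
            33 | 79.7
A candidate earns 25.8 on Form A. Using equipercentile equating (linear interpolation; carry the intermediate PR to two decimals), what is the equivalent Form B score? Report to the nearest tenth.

PR of 25.8 on Form A: 66.4 + (25.8 − 25)/(30 − 25) × (74.2 − 66.4) = 67.65
On Form B, PR 67.65 falls between score 18 (PR 53.6) and 23 (PR 67.8).
Interpolate: 18 + (67.65 − 53.6)/(67.8 − 53.6) × (23 − 18) = 22.9

22.9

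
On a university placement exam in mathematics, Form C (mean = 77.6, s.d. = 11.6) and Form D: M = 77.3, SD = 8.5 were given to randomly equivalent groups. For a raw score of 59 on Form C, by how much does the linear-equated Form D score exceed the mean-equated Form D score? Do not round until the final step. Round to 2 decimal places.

Mean-equated: 59 + (77.3 − 77.6) = 58.70
Linear-equated: (8.5/11.6)(59 − 77.6) + 77.3 = 63.671
Difference = 63.671 − 58.70 = 4.97

4.97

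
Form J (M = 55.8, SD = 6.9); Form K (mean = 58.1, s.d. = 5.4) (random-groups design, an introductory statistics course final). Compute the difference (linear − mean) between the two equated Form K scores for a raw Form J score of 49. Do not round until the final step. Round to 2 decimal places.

1.48

Mean-equated: 49 + (58.1 − 55.8) = 51.30
Linear-equated: (5.4/6.9)(49 − 55.8) + 58.1 = 52.778
Difference = 52.778 − 51.30 = 1.48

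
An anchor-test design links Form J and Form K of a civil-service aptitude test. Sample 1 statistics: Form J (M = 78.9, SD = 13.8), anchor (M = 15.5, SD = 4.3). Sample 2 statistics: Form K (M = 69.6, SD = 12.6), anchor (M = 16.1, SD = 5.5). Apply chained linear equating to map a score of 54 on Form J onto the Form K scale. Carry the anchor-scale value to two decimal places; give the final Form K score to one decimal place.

50.4

Form J → anchor (Sample 1): v = (4.3/13.8)(54 − 78.9) + 15.5 = 7.74
anchor → Form K (Sample 2): y = (12.6/5.5)(7.74 − 16.1) + 69.6 = 50.4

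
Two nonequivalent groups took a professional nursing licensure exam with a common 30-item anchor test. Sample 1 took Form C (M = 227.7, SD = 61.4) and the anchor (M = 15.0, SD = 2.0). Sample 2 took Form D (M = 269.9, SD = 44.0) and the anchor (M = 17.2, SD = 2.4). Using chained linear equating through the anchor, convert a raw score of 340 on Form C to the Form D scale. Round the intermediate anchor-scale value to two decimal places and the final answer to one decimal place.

Form C → anchor (Sample 1): v = (2.0/61.4)(340 − 227.7) + 15.0 = 18.66
anchor → Form D (Sample 2): y = (44.0/2.4)(18.66 − 17.2) + 269.9 = 296.7

296.7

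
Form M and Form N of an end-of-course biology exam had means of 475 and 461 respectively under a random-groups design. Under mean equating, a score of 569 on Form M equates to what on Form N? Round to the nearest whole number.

555

Mean equating: y = x + (M_Y − M_X) = 569 + (461 − 475) = 555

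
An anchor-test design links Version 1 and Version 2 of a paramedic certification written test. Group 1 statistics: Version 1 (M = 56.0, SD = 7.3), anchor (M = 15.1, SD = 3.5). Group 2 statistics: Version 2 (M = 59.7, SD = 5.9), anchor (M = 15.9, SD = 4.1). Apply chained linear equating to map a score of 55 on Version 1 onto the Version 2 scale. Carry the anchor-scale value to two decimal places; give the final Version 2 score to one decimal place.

57.9

Version 1 → anchor (Group 1): v = (3.5/7.3)(55 − 56.0) + 15.1 = 14.62
anchor → Version 2 (Group 2): y = (5.9/4.1)(14.62 − 15.9) + 59.7 = 57.9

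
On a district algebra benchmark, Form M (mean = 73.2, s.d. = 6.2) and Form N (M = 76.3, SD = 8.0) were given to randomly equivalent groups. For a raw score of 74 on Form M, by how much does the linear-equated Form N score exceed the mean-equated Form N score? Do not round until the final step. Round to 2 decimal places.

0.23

Mean-equated: 74 + (76.3 − 73.2) = 77.10
Linear-equated: (8.0/6.2)(74 − 73.2) + 76.3 = 77.332
Difference = 77.332 − 77.10 = 0.23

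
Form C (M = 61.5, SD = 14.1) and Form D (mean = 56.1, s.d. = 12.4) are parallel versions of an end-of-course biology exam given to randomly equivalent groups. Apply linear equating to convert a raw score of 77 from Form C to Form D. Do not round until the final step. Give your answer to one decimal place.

Linear equating: y = (SD_Y/SD_X)(x − M_X) + M_Y
y = (12.4/14.1)(77 − 61.5) + 56.1
y = 0.879433 × 15.5 + 56.1 = 13.6312 + 56.1 = 69.7

69.7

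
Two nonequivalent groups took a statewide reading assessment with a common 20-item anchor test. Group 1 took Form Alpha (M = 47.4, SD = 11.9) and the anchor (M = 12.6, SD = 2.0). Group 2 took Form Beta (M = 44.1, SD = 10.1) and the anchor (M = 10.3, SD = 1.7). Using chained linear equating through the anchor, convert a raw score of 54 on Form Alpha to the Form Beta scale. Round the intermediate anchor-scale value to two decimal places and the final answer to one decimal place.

64.4

Form Alpha → anchor (Group 1): v = (2.0/11.9)(54 − 47.4) + 12.6 = 13.71
anchor → Form Beta (Group 2): y = (10.1/1.7)(13.71 − 10.3) + 44.1 = 64.4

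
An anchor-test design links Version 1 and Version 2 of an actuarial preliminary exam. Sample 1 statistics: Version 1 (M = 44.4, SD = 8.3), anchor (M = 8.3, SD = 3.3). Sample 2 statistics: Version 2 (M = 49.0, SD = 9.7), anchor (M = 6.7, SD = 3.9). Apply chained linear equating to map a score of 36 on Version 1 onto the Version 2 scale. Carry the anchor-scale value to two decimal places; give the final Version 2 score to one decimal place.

44.7

Version 1 → anchor (Sample 1): v = (3.3/8.3)(36 − 44.4) + 8.3 = 4.96
anchor → Version 2 (Sample 2): y = (9.7/3.9)(4.96 − 6.7) + 49.0 = 44.7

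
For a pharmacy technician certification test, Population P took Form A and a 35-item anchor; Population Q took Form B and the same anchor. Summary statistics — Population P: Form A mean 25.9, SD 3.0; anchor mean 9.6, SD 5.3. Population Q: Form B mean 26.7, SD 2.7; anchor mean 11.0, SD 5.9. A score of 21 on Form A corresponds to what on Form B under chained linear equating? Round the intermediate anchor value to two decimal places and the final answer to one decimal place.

Form A → anchor (Population P): v = (5.3/3.0)(21 − 25.9) + 9.6 = 0.94
anchor → Form B (Population Q): y = (2.7/5.9)(0.94 − 11.0) + 26.7 = 22.1

22.1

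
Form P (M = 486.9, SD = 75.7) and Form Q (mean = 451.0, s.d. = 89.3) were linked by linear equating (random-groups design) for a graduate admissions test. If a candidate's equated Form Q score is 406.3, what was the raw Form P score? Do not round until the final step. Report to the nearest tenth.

Invert y = (SD_Y/SD_X)(x − M_X) + M_Y:
x = (SD_X/SD_Y)(y − M_Y) + M_X = (75.7/89.3)(406.3 − 451.0) + 486.9
x = 0.847704 × -44.700 + 486.9 = 449.0

449.0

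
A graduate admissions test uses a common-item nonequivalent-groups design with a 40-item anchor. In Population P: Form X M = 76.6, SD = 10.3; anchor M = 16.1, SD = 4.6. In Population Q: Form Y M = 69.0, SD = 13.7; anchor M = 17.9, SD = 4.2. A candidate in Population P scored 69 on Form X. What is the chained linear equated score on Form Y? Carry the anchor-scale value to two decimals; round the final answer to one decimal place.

Form X → anchor (Population P): v = (4.6/10.3)(69 − 76.6) + 16.1 = 12.71
anchor → Form Y (Population Q): y = (13.7/4.2)(12.71 − 17.9) + 69.0 = 52.1

52.1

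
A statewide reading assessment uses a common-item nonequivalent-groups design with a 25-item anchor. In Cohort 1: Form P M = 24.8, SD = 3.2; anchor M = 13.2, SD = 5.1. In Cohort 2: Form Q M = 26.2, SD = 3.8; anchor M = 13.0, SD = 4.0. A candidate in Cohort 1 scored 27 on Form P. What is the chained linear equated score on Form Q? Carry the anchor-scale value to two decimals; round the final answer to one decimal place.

29.7

Form P → anchor (Cohort 1): v = (5.1/3.2)(27 − 24.8) + 13.2 = 16.71
anchor → Form Q (Cohort 2): y = (3.8/4.0)(16.71 − 13.0) + 26.2 = 29.7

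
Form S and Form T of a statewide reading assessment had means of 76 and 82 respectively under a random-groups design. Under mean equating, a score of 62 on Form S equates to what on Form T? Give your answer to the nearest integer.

68

Mean equating: y = x + (M_Y − M_X) = 62 + (82 − 76) = 68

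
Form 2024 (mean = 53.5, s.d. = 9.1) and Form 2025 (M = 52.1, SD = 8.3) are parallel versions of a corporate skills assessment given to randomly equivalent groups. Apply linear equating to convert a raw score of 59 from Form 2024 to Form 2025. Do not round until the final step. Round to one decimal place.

57.1

Linear equating: y = (SD_Y/SD_X)(x − M_X) + M_Y
y = (8.3/9.1)(59 − 53.5) + 52.1
y = 0.912088 × 5.5 + 52.1 = 5.0165 + 52.1 = 57.1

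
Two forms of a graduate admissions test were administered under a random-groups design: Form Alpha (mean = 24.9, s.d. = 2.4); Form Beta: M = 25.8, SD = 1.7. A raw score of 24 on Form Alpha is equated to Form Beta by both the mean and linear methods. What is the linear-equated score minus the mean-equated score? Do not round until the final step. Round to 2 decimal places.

Mean-equated: 24 + (25.8 − 24.9) = 24.90
Linear-equated: (1.7/2.4)(24 − 24.9) + 25.8 = 25.163
Difference = 25.163 − 24.90 = 0.26

0.26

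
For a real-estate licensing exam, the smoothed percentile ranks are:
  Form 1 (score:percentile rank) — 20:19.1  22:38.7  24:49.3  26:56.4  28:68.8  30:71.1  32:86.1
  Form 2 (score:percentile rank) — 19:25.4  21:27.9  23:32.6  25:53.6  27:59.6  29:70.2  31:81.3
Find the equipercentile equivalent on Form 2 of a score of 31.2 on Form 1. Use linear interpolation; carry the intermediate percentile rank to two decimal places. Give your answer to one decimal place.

PR of 31.2 on Form 1: 71.1 + (31.2 − 30)/(32 − 30) × (86.1 − 71.1) = 80.10
On Form 2, PR 80.10 falls between score 29 (PR 70.2) and 31 (PR 81.3).
Interpolate: 29 + (80.10 − 70.2)/(81.3 − 70.2) × (31 − 29) = 30.8

30.8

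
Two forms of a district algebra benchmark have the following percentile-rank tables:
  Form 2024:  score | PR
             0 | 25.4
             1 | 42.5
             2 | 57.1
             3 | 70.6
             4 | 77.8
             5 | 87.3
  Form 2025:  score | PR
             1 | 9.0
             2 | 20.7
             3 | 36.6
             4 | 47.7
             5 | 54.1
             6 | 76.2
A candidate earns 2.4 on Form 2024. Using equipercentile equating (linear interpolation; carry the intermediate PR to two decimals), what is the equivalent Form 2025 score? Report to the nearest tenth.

5.4

PR of 2.4 on Form 2024: 57.1 + (2.4 − 2)/(3 − 2) × (70.6 − 57.1) = 62.50
On Form 2025, PR 62.50 falls between score 5 (PR 54.1) and 6 (PR 76.2).
Interpolate: 5 + (62.50 − 54.1)/(76.2 − 54.1) × (6 − 5) = 5.4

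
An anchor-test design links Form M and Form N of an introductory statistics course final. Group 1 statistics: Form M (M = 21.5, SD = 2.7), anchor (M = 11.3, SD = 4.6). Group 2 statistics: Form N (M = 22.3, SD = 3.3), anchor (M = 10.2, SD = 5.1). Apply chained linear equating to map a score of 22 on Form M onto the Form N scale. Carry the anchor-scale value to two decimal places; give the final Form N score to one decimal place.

Form M → anchor (Group 1): v = (4.6/2.7)(22 − 21.5) + 11.3 = 12.15
anchor → Form N (Group 2): y = (3.3/5.1)(12.15 − 10.2) + 22.3 = 23.6

23.6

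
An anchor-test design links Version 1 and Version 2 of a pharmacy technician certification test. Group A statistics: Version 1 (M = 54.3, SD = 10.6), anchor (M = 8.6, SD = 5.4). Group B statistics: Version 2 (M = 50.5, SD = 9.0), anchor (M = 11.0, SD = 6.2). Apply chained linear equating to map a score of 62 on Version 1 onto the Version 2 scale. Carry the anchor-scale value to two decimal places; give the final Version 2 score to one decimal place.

Version 1 → anchor (Group A): v = (5.4/10.6)(62 − 54.3) + 8.6 = 12.52
anchor → Version 2 (Group B): y = (9.0/6.2)(12.52 − 11.0) + 50.5 = 52.7

52.7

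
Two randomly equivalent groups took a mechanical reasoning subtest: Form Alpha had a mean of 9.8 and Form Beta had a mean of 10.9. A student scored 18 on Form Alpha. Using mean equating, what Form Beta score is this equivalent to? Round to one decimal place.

Mean equating: y = x + (M_Y − M_X) = 18 + (10.9 − 9.8) = 19.1

19.1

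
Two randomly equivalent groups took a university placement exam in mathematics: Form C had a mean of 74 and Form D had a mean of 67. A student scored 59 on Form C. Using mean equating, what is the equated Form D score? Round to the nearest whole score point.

Mean equating: y = x + (M_Y − M_X) = 59 + (67 − 74) = 52

52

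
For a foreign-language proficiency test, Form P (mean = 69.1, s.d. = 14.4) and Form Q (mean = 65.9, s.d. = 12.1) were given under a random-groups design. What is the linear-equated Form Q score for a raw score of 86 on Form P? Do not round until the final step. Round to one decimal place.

Linear equating: y = (SD_Y/SD_X)(x − M_X) + M_Y
y = (12.1/14.4)(86 − 69.1) + 65.9
y = 0.840278 × 16.9 + 65.9 = 14.2007 + 65.9 = 80.1

80.1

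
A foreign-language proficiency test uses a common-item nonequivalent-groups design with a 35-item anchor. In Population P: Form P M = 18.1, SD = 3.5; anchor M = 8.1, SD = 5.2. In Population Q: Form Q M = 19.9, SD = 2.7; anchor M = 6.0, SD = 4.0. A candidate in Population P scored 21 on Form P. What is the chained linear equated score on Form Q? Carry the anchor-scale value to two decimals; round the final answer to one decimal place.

Form P → anchor (Population P): v = (5.2/3.5)(21 − 18.1) + 8.1 = 12.41
anchor → Form Q (Population Q): y = (2.7/4.0)(12.41 − 6.0) + 19.9 = 24.2

24.2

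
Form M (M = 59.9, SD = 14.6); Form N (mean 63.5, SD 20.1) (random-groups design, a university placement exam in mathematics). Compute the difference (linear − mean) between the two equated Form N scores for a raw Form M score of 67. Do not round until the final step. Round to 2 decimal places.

Mean-equated: 67 + (63.5 − 59.9) = 70.60
Linear-equated: (20.1/14.6)(67 − 59.9) + 63.5 = 73.275
Difference = 73.275 − 70.60 = 2.67

2.67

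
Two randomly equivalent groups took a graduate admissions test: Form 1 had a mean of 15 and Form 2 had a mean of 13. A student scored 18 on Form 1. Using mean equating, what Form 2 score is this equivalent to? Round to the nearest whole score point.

Mean equating: y = x + (M_Y − M_X) = 18 + (13 − 15) = 16

16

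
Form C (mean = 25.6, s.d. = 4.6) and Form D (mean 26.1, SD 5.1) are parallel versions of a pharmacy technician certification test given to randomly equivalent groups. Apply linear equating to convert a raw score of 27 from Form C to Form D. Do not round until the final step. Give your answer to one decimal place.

Linear equating: y = (SD_Y/SD_X)(x − M_X) + M_Y
y = (5.1/4.6)(27 − 25.6) + 26.1
y = 1.108696 × 1.4 + 26.1 = 1.5522 + 26.1 = 27.7

27.7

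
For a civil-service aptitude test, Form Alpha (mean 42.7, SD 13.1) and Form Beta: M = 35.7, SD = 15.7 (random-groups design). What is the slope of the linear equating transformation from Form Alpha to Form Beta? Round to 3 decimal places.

1.198

A = SD_Y / SD_X = 15.7 / 13.1 = 1.198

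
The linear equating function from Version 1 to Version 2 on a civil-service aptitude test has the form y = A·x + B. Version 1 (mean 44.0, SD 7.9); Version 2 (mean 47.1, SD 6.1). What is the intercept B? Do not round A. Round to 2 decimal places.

13.13

A = SD_Y / SD_X = 6.1 / 7.9 = 0.772152
B = M_Y − A·M_X = 47.1 − 0.772152 × 44.0 = 13.13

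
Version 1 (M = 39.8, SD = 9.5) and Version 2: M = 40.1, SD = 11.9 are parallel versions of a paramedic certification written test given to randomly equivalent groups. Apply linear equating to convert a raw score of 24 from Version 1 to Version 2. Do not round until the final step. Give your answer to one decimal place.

Linear equating: y = (SD_Y/SD_X)(x − M_X) + M_Y
y = (11.9/9.5)(24 − 39.8) + 40.1
y = 1.252632 × -15.8 + 40.1 = -19.7916 + 40.1 = 20.3

20.3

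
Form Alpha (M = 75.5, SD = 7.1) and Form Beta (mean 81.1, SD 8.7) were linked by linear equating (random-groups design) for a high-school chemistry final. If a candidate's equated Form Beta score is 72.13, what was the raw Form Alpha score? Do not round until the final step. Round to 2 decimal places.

68.18

Invert y = (SD_Y/SD_X)(x − M_X) + M_Y:
x = (SD_X/SD_Y)(y − M_Y) + M_X = (7.1/8.7)(72.13 − 81.1) + 75.5
x = 0.816092 × -8.970 + 75.5 = 68.18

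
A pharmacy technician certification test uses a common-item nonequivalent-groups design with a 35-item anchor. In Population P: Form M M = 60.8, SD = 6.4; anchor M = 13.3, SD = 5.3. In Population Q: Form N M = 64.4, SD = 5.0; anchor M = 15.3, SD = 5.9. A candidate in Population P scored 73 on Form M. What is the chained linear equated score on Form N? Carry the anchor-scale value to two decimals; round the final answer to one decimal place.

71.3

Form M → anchor (Population P): v = (5.3/6.4)(73 − 60.8) + 13.3 = 23.40
anchor → Form N (Population Q): y = (5.0/5.9)(23.40 − 15.3) + 64.4 = 71.3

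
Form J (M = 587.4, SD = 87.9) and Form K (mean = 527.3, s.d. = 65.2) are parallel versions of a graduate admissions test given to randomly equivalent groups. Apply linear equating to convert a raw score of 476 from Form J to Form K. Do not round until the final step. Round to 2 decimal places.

444.67

Linear equating: y = (SD_Y/SD_X)(x − M_X) + M_Y
y = (65.2/87.9)(476 − 587.4) + 527.3
y = 0.741752 × -111.4 + 527.3 = -82.6312 + 527.3 = 444.67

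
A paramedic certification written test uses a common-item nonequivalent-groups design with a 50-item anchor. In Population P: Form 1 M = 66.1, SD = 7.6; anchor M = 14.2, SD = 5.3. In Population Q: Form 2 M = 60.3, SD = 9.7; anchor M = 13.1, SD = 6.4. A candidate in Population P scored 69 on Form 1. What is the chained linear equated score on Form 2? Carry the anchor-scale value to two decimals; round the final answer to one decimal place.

65.0

Form 1 → anchor (Population P): v = (5.3/7.6)(69 − 66.1) + 14.2 = 16.22
anchor → Form 2 (Population Q): y = (9.7/6.4)(16.22 − 13.1) + 60.3 = 65.0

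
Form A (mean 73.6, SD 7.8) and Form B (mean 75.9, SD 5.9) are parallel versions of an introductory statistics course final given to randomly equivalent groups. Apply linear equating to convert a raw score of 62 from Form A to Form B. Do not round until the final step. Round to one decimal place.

Linear equating: y = (SD_Y/SD_X)(x − M_X) + M_Y
y = (5.9/7.8)(62 − 73.6) + 75.9
y = 0.756410 × -11.6 + 75.9 = -8.7744 + 75.9 = 67.1

67.1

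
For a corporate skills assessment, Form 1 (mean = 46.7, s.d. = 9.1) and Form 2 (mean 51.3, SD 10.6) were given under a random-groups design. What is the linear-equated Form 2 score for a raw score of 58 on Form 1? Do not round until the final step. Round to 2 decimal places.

Linear equating: y = (SD_Y/SD_X)(x − M_X) + M_Y
y = (10.6/9.1)(58 − 46.7) + 51.3
y = 1.164835 × 11.3 + 51.3 = 13.1626 + 51.3 = 64.46

64.46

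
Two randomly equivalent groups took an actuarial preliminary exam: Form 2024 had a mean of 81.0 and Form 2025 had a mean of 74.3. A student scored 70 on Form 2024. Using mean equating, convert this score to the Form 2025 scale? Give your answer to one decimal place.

Mean equating: y = x + (M_Y − M_X) = 70 + (74.3 − 81.0) = 63.3

63.3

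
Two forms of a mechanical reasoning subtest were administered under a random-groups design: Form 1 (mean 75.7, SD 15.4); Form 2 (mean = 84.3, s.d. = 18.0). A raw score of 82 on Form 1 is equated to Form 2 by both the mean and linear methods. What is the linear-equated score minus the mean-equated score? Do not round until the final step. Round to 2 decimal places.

Mean-equated: 82 + (84.3 − 75.7) = 90.60
Linear-equated: (18.0/15.4)(82 − 75.7) + 84.3 = 91.664
Difference = 91.664 − 90.60 = 1.06

1.06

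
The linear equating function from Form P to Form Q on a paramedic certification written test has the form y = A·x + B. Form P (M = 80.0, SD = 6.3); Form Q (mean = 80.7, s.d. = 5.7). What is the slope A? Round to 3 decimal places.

A = SD_Y / SD_X = 5.7 / 6.3 = 0.905

0.905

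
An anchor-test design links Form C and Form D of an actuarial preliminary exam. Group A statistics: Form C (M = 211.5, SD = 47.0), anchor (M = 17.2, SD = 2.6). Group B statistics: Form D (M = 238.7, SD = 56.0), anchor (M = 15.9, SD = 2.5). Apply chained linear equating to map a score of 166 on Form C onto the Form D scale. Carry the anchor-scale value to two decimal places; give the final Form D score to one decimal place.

211.4

Form C → anchor (Group A): v = (2.6/47.0)(166 − 211.5) + 17.2 = 14.68
anchor → Form D (Group B): y = (56.0/2.5)(14.68 − 15.9) + 238.7 = 211.4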